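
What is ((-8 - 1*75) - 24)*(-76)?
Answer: 8132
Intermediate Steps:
((-8 - 1*75) - 24)*(-76) = ((-8 - 75) - 24)*(-76) = (-83 - 24)*(-76) = -107*(-76) = 8132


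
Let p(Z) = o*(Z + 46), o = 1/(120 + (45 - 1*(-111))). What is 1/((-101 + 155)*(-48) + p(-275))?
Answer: -276/715621 ≈ -0.00038568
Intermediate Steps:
o = 1/276 (o = 1/(120 + (45 + 111)) = 1/(120 + 156) = 1/276 ≈ 0.0036232)
p(Z) = ⅙ + Z/276 (p(Z) = (Z + 46)/276 = (46 + Z)/276 = ⅙ + Z/276)
1/((-101 + 155)*(-48) + p(-275)) = 1/((-101 + 155)*(-48) + (⅙ + (1/276)*(-275))) = 1/(54*(-48) + (⅙ - 275/276)) = 1/(-2592 - 229/276) = 1/(-715621/276) = -276/715621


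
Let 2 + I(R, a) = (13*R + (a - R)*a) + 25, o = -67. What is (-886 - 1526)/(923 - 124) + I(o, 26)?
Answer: 1252018/799 ≈ 1567.0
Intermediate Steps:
I(R, a) = 23 + 13*R + a*(a - R) (I(R, a) = -2 + ((13*R + (a - R)*a) + 25) = -2 + ((13*R + a*(a - R)) + 25) = -2 + (25 + 13*R + a*(a - R)) = 23 + 13*R + a*(a - R))
(-886 - 1526)/(923 - 124) + I(o, 26) = (-886 - 1526)/(923 - 124) + (23 + 26² + 13*(-67) - 1*(-67)*26) = -2412/799 + (23 + 676 - 871 + 1742) = -2412*1/799 + 1570 = -2412/799 + 1570 = 1252018/799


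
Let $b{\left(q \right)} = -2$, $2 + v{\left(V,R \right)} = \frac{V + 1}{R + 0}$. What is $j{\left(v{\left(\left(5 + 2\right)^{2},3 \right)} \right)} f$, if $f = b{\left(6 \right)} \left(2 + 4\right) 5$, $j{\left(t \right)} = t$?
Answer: $-880$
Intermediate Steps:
$v{\left(V,R \right)} = -2 + \frac{1 + V}{R}$ ($v{\left(V,R \right)} = -2 + \frac{V + 1}{R + 0} = -2 + \frac{1 + V}{R}$)
$f = -60$ ($f = - 2 \left(2 + 4\right) 5 = - 2 \cdot 6 \cdot 5 = \left(-2\right) 30 = -60$)
$j{\left(v{\left(\left(5 + 2\right)^{2},3 \right)} \right)} f = \frac{1 + \left(5 + 2\right)^{2} - 6}{3} \left(-60\right) = \frac{1 + 7^{2} - 6}{3} \left(-60\right) = \frac{1 + 49 - 6}{3} \left(-60\right) = \frac{1}{3} \cdot 44 \left(-60\right) = \frac{44}{3} \left(-60\right) = -880$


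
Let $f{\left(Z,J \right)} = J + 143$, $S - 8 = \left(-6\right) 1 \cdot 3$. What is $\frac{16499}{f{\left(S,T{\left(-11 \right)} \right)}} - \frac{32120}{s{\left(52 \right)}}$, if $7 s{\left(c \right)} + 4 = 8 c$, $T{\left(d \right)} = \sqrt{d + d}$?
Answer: $\frac{7 \left(- 8030 \sqrt{22} + 905519 i\right)}{103 \left(\sqrt{22} - 143 i\right)} \approx -430.47 - 3.7803 i$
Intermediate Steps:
$T{\left(d \right)} = \sqrt{2} \sqrt{d}$ ($T{\left(d \right)} = \sqrt{2 d} = \sqrt{2} \sqrt{d}$)
$S = -10$ ($S = 8 + \left(-6\right) 1 \cdot 3 = 8 - 18 = -10$)
$s{\left(c \right)} = - \frac{4}{7} + \frac{8 c}{7}$
$f{\left(Z,J \right)} = 143 + J$
$\frac{16499}{f{\left(S,T{\left(-11 \right)} \right)}} - \frac{32120}{s{\left(52 \right)}} = \frac{16499}{143 + \sqrt{2} \sqrt{-11}} - \frac{32120}{- \frac{4}{7} + \frac{8}{7} \cdot 52} = \frac{16499}{143 + \sqrt{2} i \sqrt{11}} - \frac{32120}{- \frac{4}{7} + \frac{416}{7}} = \frac{16499}{143 + i \sqrt{22}} - \frac{32120}{\frac{412}{7}} = \frac{16499}{143 + i \sqrt{22}} - \frac{56210}{103} = - \frac{56210}{103} + \frac{16499}{143 + i \sqrt{22}}$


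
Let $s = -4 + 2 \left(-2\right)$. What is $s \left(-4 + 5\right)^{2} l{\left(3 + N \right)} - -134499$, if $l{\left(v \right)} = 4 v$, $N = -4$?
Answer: $134531$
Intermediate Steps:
$s = -8$ ($s = -4 - 4 = -8$)
$s \left(-4 + 5\right)^{2} l{\left(3 + N \right)} - -134499 = - 8 \left(-4 + 5\right)^{2} \cdot 4 \left(3 - 4\right) - -134499 = - 8 \cdot 1^{2} \cdot 4 \left(-1\right) + 134499 = \left(-8\right) 1 \left(-4\right) + 134499 = \left(-8\right) \left(-4\right) + 134499 = 32 + 134499 = 134531$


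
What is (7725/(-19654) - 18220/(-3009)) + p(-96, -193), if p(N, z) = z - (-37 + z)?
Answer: 2522990137/59138886 ≈ 42.662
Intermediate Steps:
p(N, z) = 37 (p(N, z) = z + (37 - z) = 37)
(7725/(-19654) - 18220/(-3009)) + p(-96, -193) = (7725/(-19654) - 18220/(-3009)) + 37 = (7725*(-1/19654) - 18220*(-1/3009)) + 37 = (-7725/19654 + 18220/3009) + 37 = 334851355/59138886 + 37 = 2522990137/59138886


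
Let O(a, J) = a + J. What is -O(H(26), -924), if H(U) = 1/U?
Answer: 24023/26 ≈ 923.96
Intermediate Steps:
O(a, J) = J + a
-O(H(26), -924) = -(-924 + 1/26) = -1*(-24023/26) = 24023/26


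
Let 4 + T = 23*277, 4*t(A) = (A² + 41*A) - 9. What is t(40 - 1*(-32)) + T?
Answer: 33595/4 ≈ 8398.8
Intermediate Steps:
t(A) = -9/4 + A²/4 + 41*A/4 (t(A) = ((A² + 41*A) - 9)/4 = (-9 + A² + 41*A)/4 = -9/4 + A²/4 + 41*A/4)
T = 6367 (T = -4 + 23*277 = -4 + 6371 = 6367)
t(40 - 1*(-32)) + T = (-9/4 + (40 - 1*(-32))²/4 + 41*(40 - 1*(-32))/4) + 6367 = (-9/4 + (40 + 32)²/4 + 41*(40 + 32)/4) + 6367 = (-9/4 + (¼)*72² + (41/4)*72) + 6367 = (-9/4 + (¼)*5184 + 738) + 6367 = (-9/4 + 1296 + 738) + 6367 = 8127/4 + 6367 = 33595/4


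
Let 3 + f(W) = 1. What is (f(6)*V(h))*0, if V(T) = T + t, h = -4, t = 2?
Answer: 0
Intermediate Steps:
f(W) = -2 (f(W) = -3 + 1 = -2)
V(T) = 2 + T (V(T) = T + 2 = 2 + T)
(f(6)*V(h))*0 = -2*(2 - 4)*0 = -2*(-2)*0 = 4*0 = 0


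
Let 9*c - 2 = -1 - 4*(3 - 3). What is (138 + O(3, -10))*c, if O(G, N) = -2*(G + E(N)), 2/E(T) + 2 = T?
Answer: 397/27 ≈ 14.704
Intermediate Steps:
E(T) = 2/(-2 + T)
O(G, N) = -4/(-2 + N) - 2*G (O(G, N) = -2*(G + 2/(-2 + N)) = -4/(-2 + N) - 2*G)
c = ⅑ (c = 2/9 + (-1 - 4*(3 - 3))/9 = 2/9 + (-1 - 4*0)/9 = 2/9 + (-1 + 0)/9 = 2/9 + (⅑)*(-1) = 2/9 - ⅑ = ⅑ ≈ 0.11111)
(138 + O(3, -10))*c = (138 + 2*(-2 - 1*3*(-2 - 10))/(-2 - 10))*(⅑) = (138 + 2*(-2 - 1*3*(-12))/(-12))*(⅑) = (138 + 2*(-1/12)*(-2 + 36))*(⅑) = (138 + 2*(-1/12)*34)*(⅑) = (138 - 17/3)*(⅑) = (397/3)*(⅑) = 397/27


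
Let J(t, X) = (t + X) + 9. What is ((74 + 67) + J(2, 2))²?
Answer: 23716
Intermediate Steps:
J(t, X) = 9 + X + t (J(t, X) = (X + t) + 9 = 9 + X + t)
((74 + 67) + J(2, 2))² = ((74 + 67) + (9 + 2 + 2))² = (141 + 13)² = 154² = 23716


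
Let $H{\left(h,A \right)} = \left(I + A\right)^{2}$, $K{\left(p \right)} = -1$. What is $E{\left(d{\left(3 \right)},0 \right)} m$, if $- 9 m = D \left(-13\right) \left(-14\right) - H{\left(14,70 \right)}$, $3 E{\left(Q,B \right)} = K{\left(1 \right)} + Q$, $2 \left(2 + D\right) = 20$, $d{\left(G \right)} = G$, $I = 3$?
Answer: $\frac{2582}{9} \approx 286.89$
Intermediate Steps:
$D = 8$ ($D = -2 + \frac{1}{2} \cdot 20 = -2 + 10 = 8$)
$E{\left(Q,B \right)} = - \frac{1}{3} + \frac{Q}{3}$ ($E{\left(Q,B \right)} = \frac{-1 + Q}{3} = - \frac{1}{3} + \frac{Q}{3}$)
$H{\left(h,A \right)} = \left(3 + A\right)^{2}$
$m = \frac{1291}{3}$ ($m = - \frac{8 \left(-13\right) \left(-14\right) - \left(3 + 70\right)^{2}}{9} = - \frac{\left(-104\right) \left(-14\right) - 73^{2}}{9} = - \frac{1456 - 5329}{9} = \left(- \frac{1}{9}\right) \left(-3873\right) = \frac{1291}{3} \approx 430.33$)
$E{\left(d{\left(3 \right)},0 \right)} m = \left(- \frac{1}{3} + \frac{1}{3} \cdot 3\right) \frac{1291}{3} = \left(- \frac{1}{3} + 1\right) \frac{1291}{3} = \frac{2}{3} \cdot \frac{1291}{3} = \frac{2582}{9}$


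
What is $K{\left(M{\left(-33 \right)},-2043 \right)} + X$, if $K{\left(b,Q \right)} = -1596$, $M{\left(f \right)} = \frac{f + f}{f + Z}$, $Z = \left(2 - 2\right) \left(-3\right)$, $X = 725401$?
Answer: $723805$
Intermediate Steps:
$Z = 0$ ($Z = 0 \left(-3\right) = 0$)
$M{\left(f \right)} = 2$ ($M{\left(f \right)} = \frac{f + f}{f + 0} = \frac{2 f}{f} = 2$)
$K{\left(M{\left(-33 \right)},-2043 \right)} + X = -1596 + 725401 = 723805$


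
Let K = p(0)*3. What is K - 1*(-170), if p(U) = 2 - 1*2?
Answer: 170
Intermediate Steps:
p(U) = 0 (p(U) = 2 - 2 = 0)
K = 0 (K = 0*3 = 0)
K - 1*(-170) = 0 - 1*(-170) = 0 + 170 = 170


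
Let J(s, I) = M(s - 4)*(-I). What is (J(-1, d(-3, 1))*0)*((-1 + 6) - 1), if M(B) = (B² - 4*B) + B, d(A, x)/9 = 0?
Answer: 0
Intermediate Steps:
d(A, x) = 0 (d(A, x) = 9*0 = 0)
M(B) = B² - 3*B
J(s, I) = -I*(-7 + s)*(-4 + s) (J(s, I) = ((s - 4)*(-3 + (s - 4)))*(-I) = ((-4 + s)*(-3 + (-4 + s)))*(-I) = ((-4 + s)*(-7 + s))*(-I) = ((-7 + s)*(-4 + s))*(-I) = -I*(-7 + s)*(-4 + s))
(J(-1, d(-3, 1))*0)*((-1 + 6) - 1) = (-1*0*(-7 - 1)*(-4 - 1)*0)*((-1 + 6) - 1) = (-1*0*(-8)*(-5)*0)*(5 - 1) = (0*0)*4 = 0*4 = 0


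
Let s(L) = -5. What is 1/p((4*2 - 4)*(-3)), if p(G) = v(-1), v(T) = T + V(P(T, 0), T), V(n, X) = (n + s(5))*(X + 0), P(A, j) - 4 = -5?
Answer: 1/5 ≈ 0.20000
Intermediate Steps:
P(A, j) = -1 (P(A, j) = 4 - 5 = -1)
V(n, X) = X*(-5 + n) (V(n, X) = (n - 5)*(X + 0) = (-5 + n)*X = X*(-5 + n))
v(T) = -5*T (v(T) = T + T*(-5 - 1) = T + T*(-6) = T - 6*T = -5*T)
p(G) = 5 (p(G) = -5*(-1) = 5)
1/p((4*2 - 4)*(-3)) = 1/5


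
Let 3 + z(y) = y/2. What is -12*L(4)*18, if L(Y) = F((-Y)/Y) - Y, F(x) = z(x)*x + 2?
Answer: -324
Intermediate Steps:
z(y) = -3 + y/2
F(x) = 2 + x*(-3 + x/2) (F(x) = (-3 + x/2)*x + 2 = x*(-3 + x/2) + 2 = 2 + x*(-3 + x/2))
L(Y) = 11/2 - Y (L(Y) = (2 + ((-Y)/Y)*(-6 + (-Y)/Y)/2) - Y = (2 + (½)*(-1)*(-6 - 1)) - Y = (2 + (½)*(-1)*(-7)) - Y = (2 + 7/2) - Y = 11/2 - Y)
-12*L(4)*18 = -12*(11/2 - 1*4)*18 = -12*(11/2 - 4)*18 = -12*3/2*18 = -18*18 = -324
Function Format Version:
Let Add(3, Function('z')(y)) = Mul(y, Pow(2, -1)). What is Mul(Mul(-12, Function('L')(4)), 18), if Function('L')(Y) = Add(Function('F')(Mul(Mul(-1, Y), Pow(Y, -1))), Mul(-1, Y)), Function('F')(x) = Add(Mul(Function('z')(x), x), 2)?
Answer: -324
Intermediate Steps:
Function('z')(y) = Add(-3, Mul(Rational(1, 2), y)) (Function('z')(y) = Add(-3, Mul(y, Pow(2, -1))) = Add(-3, Mul(y, Rational(1, 2))) = Add(-3, Mul(Rational(1, 2), y)))
Function('F')(x) = Add(2, Mul(x, Add(-3, Mul(Rational(1, 2), x)))) (Function('F')(x) = Add(Mul(Add(-3, Mul(Rational(1, 2), x)), x), 2) = Add(Mul(x, Add(-3, Mul(Rational(1, 2), x))), 2) = Add(2, Mul(x, Add(-3, Mul(Rational(1, 2), x)))))
Function('L')(Y) = Add(Rational(11, 2), Mul(-1, Y)) (Function('L')(Y) = Add(Add(2, Mul(Rational(1, 2), Mul(Mul(-1, Y), Pow(Y, -1)), Add(-6, Mul(Mul(-1, Y), Pow(Y, -1))))), Mul(-1, Y)) = Add(Add(2, Mul(Rational(1, 2), -1, Add(-6, -1))), Mul(-1, Y)) = Add(Add(2, Mul(Rational(1, 2), -1, -7)), Mul(-1, Y)) = Add(Add(2, Rational(7, 2)), Mul(-1, Y)) = Add(Rational(11, 2), Mul(-1, Y)))
Mul(Mul(-12, Function('L')(4)), 18) = Mul(Mul(-12, Add(Rational(11, 2), Mul(-1, 4))), 18) = Mul(Mul(-12, Add(Rational(11, 2), -4)), 18) = Mul(Mul(-12, Rational(3, 2)), 18) = Mul(-18, 18) = -324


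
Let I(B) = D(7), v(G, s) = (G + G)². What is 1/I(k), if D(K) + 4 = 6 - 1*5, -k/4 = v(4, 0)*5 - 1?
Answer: -⅓ ≈ -0.33333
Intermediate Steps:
v(G, s) = 4*G² (v(G, s) = (2*G)² = 4*G²)
k = -1276 (k = -4*((4*4²)*5 - 1) = -4*((4*16)*5 - 1) = -4*(64*5 - 1) = -4*(320 - 1) = -4*319 = -1276)
D(K) = -3 (D(K) = -4 + (6 - 1*5) = -4 + (6 - 5) = -4 + 1 = -3)
I(B) = -3
1/I(k) = 1/(-3) = -⅓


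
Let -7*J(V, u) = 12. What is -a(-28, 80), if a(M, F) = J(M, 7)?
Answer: 12/7 ≈ 1.7143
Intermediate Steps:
J(V, u) = -12/7 (J(V, u) = -⅐*12 = -12/7)
a(M, F) = -12/7
-a(-28, 80) = -1*(-12/7) = 12/7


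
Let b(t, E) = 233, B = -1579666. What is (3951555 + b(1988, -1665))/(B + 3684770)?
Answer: 987947/526276 ≈ 1.8772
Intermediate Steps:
(3951555 + b(1988, -1665))/(B + 3684770) = (3951555 + 233)/(-1579666 + 3684770) = 3951788/2105104 = 3951788*(1/2105104) = 987947/526276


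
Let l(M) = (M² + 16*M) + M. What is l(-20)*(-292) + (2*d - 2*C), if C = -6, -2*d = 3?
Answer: -17511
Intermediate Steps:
d = -3/2 (d = -½*3 = -3/2 ≈ -1.5000)
l(M) = M² + 17*M
l(-20)*(-292) + (2*d - 2*C) = -20*(17 - 20)*(-292) + (2*(-3/2) - 2*(-6)) = -20*(-3)*(-292) + (-3 + 12) = 60*(-292) + 9 = -17520 + 9 = -17511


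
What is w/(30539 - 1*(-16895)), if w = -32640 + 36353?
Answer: 3713/47434 ≈ 0.078277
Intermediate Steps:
w = 3713
w/(30539 - 1*(-16895)) = 3713/(30539 - 1*(-16895)) = 3713/(30539 + 16895) = 3713/47434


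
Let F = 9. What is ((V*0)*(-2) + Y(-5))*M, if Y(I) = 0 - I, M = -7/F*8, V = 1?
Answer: -280/9 ≈ -31.111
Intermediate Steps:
M = -56/9 (M = -7/9*8 = -56/9 ≈ -6.2222)
Y(I) = -I
((V*0)*(-2) + Y(-5))*M = ((1*0)*(-2) - 1*(-5))*(-56/9) = (0*(-2) + 5)*(-56/9) = (0 + 5)*(-56/9) = 5*(-56/9) = -280/9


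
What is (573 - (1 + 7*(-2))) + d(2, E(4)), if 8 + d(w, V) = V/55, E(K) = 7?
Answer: 31797/55 ≈ 578.13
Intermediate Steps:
d(w, V) = -8 + V/55
(573 - (1 + 7*(-2))) + d(2, E(4)) = (573 - (1 + 7*(-2))) + (-8 + (1/55)*7) = (573 - (1 - 14)) + (-8 + 7/55) = (573 - 1*(-13)) - 433/55 = (573 + 13) - 433/55 = 586 - 433/55 = 31797/55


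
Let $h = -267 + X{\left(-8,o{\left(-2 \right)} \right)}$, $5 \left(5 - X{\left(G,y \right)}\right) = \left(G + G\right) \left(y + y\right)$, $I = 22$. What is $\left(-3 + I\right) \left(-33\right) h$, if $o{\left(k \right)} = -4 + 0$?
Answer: $\frac{901626}{5} \approx 1.8033 \cdot 10^{5}$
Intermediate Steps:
$o{\left(k \right)} = -4$
$X{\left(G,y \right)} = 5 - \frac{4 G y}{5}$ ($X{\left(G,y \right)} = 5 - \frac{\left(G + G\right) \left(y + y\right)}{5} = 5 - \frac{2 G 2 y}{5} = 5 - \frac{4 G y}{5}$)
$h = - \frac{1438}{5}$ ($h = -267 + \left(5 - \left(- \frac{32}{5}\right) \left(-4\right)\right) = -267 + \left(5 - \frac{128}{5}\right) = -267 - \frac{103}{5} = - \frac{1438}{5} \approx -287.6$)
$\left(-3 + I\right) \left(-33\right) h = \left(-3 + 22\right) \left(-33\right) \left(- \frac{1438}{5}\right) = 19 \left(-33\right) \left(- \frac{1438}{5}\right) = \left(-627\right) \left(- \frac{1438}{5}\right) = \frac{901626}{5}$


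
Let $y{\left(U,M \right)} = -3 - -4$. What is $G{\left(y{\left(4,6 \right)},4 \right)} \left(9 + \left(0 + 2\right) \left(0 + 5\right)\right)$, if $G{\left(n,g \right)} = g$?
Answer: $76$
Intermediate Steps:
$y{\left(U,M \right)} = 1$ ($y{\left(U,M \right)} = -3 + 4 = 1$)
$G{\left(y{\left(4,6 \right)},4 \right)} \left(9 + \left(0 + 2\right) \left(0 + 5\right)\right) = 4 \left(9 + \left(0 + 2\right) \left(0 + 5\right)\right) = 4 \left(9 + 2 \cdot 5\right) = 4 \left(9 + 10\right) = 4 \cdot 19 = 76$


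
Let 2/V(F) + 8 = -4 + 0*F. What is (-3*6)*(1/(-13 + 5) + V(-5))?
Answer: 21/4 ≈ 5.2500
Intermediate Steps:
V(F) = -⅙ (V(F) = 2/(-8 + (-4 + 0*F)) = 2/(-8 + (-4 + 0)) = 2/(-8 - 4) = 2/(-12) = 2*(-1/12) = -⅙)
(-3*6)*(1/(-13 + 5) + V(-5)) = (-3*6)*(1/(-13 + 5) - ⅙) = -18*(1/(-8) - ⅙) = -18*(-⅛ - ⅙) = -18*(-7/24) = 21/4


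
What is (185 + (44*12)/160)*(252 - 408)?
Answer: -146874/5 ≈ -29375.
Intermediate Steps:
(185 + (44*12)/160)*(252 - 408) = (185 + 528*(1/160))*(-156) = (185 + 33/10)*(-156) = (1883/10)*(-156) = -146874/5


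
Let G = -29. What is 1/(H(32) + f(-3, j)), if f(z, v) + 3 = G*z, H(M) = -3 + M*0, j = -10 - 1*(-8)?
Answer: 1/81 ≈ 0.012346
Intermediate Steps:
j = -2 (j = -10 + 8 = -2)
H(M) = -3 (H(M) = -3 + 0 = -3)
f(z, v) = -3 - 29*z
1/(H(32) + f(-3, j)) = 1/(-3 + (-3 - 29*(-3))) = 1/(-3 + (-3 + 87)) = 1/(-3 + 84) = 1/81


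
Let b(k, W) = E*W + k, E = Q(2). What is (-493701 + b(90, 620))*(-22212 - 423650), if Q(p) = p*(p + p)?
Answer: 217870912162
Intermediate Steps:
Q(p) = 2*p**2 (Q(p) = p*(2*p) = 2*p**2)
E = 8 (E = 2*2**2 = 2*4 = 8)
b(k, W) = k + 8*W (b(k, W) = 8*W + k = k + 8*W)
(-493701 + b(90, 620))*(-22212 - 423650) = (-493701 + (90 + 8*620))*(-22212 - 423650) = (-493701 + (90 + 4960))*(-445862) = (-493701 + 5050)*(-445862) = -488651*(-445862) = 217870912162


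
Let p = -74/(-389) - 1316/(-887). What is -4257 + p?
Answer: -1468270489/345043 ≈ -4255.3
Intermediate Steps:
p = 577562/345043 (p = -74*(-1/389) - 1316*(-1/887) = 74/389 + 1316/887 = 577562/345043 ≈ 1.6739)
-4257 + p = -4257 + 577562/345043 = -1468270489/345043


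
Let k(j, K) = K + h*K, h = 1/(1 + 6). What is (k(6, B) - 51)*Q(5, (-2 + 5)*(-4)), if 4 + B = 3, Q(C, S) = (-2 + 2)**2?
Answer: 0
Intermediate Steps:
h = 1/7 ≈ 0.14286
Q(C, S) = 0 (Q(C, S) = 0**2 = 0)
B = -1 (B = -4 + 3 = -1)
k(j, K) = 8*K/7 (k(j, K) = K + K/7 = 8*K/7)
(k(6, B) - 51)*Q(5, (-2 + 5)*(-4)) = ((8/7)*(-1) - 51)*0 = (-8/7 - 51)*0 = -365/7*0 = 0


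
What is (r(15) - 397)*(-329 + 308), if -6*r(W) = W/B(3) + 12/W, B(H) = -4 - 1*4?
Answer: 666659/80 ≈ 8333.2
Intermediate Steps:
B(H) = -8 (B(H) = -4 - 4 = -8)
r(W) = -2/W + W/48 (r(W) = -(W/(-8) + 12/W)/6 = -(W*(-1/8) + 12/W)/6 = -(-W/8 + 12/W)/6 = -(12/W - W/8)/6 = -2/W + W/48)
(r(15) - 397)*(-329 + 308) = ((-2/15 + (1/48)*15) - 397)*(-329 + 308) = ((-2*1/15 + 5/16) - 397)*(-21) = ((-2/15 + 5/16) - 397)*(-21) = (43/240 - 397)*(-21) = -95237/240*(-21) = 666659/80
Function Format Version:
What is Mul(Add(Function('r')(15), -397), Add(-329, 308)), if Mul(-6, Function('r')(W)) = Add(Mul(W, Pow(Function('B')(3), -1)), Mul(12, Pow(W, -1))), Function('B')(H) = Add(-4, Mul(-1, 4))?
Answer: Rational(666659, 80) ≈ 8333.2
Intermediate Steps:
Function('B')(H) = -8 (Function('B')(H) = Add(-4, -4) = -8)
Function('r')(W) = Add(Mul(-2, Pow(W, -1)), Mul(Rational(1, 48), W)) (Function('r')(W) = Mul(Rational(-1, 6), Add(Mul(W, Pow(-8, -1)), Mul(12, Pow(W, -1)))) = Mul(Rational(-1, 6), Add(Mul(W, Rational(-1, 8)), Mul(12, Pow(W, -1)))) = Mul(Rational(-1, 6), Add(Mul(Rational(-1, 8), W), Mul(12, Pow(W, -1)))) = Mul(Rational(-1, 6), Add(Mul(12, Pow(W, -1)), Mul(Rational(-1, 8), W))) = Add(Mul(-2, Pow(W, -1)), Mul(Rational(1, 48), W)))
Mul(Add(Function('r')(15), -397), Add(-329, 308)) = Mul(Add(Add(Mul(-2, Pow(15, -1)), Mul(Rational(1, 48), 15)), -397), Add(-329, 308)) = Mul(Add(Add(Mul(-2, Rational(1, 15)), Rational(5, 16)), -397), -21) = Mul(Add(Add(Rational(-2, 15), Rational(5, 16)), -397), -21) = Mul(Add(Rational(43, 240), -397), -21) = Mul(Rational(-95237, 240), -21) = Rational(666659, 80)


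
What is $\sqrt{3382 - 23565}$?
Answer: $i \sqrt{20183} \approx 142.07 i$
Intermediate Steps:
$\sqrt{3382 - 23565} = \sqrt{-20183} = i \sqrt{20183}$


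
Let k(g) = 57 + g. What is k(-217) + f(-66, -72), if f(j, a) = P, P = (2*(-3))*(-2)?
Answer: -148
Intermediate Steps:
P = 12 (P = -6*(-2) = 12)
f(j, a) = 12
k(-217) + f(-66, -72) = (57 - 217) + 12 = -160 + 12 = -148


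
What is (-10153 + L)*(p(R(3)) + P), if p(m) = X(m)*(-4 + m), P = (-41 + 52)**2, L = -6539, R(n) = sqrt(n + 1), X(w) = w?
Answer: -1952964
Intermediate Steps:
R(n) = sqrt(1 + n)
P = 121 (P = 11**2 = 121)
p(m) = m*(-4 + m)
(-10153 + L)*(p(R(3)) + P) = (-10153 - 6539)*(sqrt(1 + 3)*(-4 + sqrt(1 + 3)) + 121) = -16692*(sqrt(4)*(-4 + sqrt(4)) + 121) = -16692*(2*(-4 + 2) + 121) = -16692*(2*(-2) + 121) = -16692*(-4 + 121) = -16692*117 = -1952964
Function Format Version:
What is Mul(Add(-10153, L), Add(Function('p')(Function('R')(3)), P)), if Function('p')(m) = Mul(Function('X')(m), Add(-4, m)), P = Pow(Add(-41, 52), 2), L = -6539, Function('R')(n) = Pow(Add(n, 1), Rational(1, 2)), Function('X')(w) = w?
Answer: -1952964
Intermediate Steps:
Function('R')(n) = Pow(Add(1, n), Rational(1, 2))
P = 121 (P = Pow(11, 2) = 121)
Function('p')(m) = Mul(m, Add(-4, m))
Mul(Add(-10153, L), Add(Function('p')(Function('R')(3)), P)) = Mul(Add(-10153, -6539), Add(Mul(Pow(Add(1, 3), Rational(1, 2)), Add(-4, Pow(Add(1, 3), Rational(1, 2)))), 121)) = Mul(-16692, Add(Mul(Pow(4, Rational(1, 2)), Add(-4, Pow(4, Rational(1, 2)))), 121)) = Mul(-16692, Add(Mul(2, Add(-4, 2)), 121)) = Mul(-16692, Add(Mul(2, -2), 121)) = Mul(-16692, Add(-4, 121)) = Mul(-16692, 117) = -1952964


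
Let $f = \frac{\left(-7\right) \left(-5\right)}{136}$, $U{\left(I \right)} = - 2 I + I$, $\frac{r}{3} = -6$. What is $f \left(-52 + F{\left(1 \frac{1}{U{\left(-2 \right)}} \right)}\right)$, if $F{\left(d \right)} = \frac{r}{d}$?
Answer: $- \frac{385}{17} \approx -22.647$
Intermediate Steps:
$r = -18$ ($r = 3 \left(-6\right) = -18$)
$U{\left(I \right)} = - I$
$F{\left(d \right)} = - \frac{18}{d}$
$f = \frac{35}{136}$ ($f = 35 \cdot \frac{1}{136} = \frac{35}{136} \approx 0.25735$)
$f \left(-52 + F{\left(1 \frac{1}{U{\left(-2 \right)}} \right)}\right) = \frac{35 \left(-52 - \frac{18}{1 \frac{1}{\left(-1\right) \left(-2\right)}}\right)}{136} = \frac{35 \left(-52 - \frac{18}{1 \cdot \frac{1}{2}}\right)}{136} = \frac{35 \left(-52 - 18 \frac{1}{\frac{1}{2}}\right)}{136} = \frac{35 \left(-52 - 36\right)}{136} = \frac{35}{136} \left(-88\right) = - \frac{385}{17}$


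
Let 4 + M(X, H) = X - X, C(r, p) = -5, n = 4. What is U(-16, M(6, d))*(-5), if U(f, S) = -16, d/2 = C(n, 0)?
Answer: 80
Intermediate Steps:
d = -10 (d = 2*(-5) = -10)
M(X, H) = -4 (M(X, H) = -4 + (X - X) = -4 + 0 = -4)
U(-16, M(6, d))*(-5) = -16*(-5) = 80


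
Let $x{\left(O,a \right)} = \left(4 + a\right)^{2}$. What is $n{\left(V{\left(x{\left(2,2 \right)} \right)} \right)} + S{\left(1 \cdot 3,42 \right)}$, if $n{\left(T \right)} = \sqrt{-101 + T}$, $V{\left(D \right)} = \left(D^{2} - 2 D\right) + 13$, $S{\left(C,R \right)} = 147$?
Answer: $147 + 4 \sqrt{71} \approx 180.7$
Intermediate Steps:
$V{\left(D \right)} = 13 + D^{2} - 2 D$
$n{\left(V{\left(x{\left(2,2 \right)} \right)} \right)} + S{\left(1 \cdot 3,42 \right)} = \sqrt{-101 + \left(13 + \left(\left(4 + 2\right)^{2}\right)^{2} - 2 \left(4 + 2\right)^{2}\right)} + 147 = \sqrt{-101 + \left(13 + \left(6^{2}\right)^{2} - 2 \cdot 6^{2}\right)} + 147 = \sqrt{-101 + \left(13 + 36^{2} - 72\right)} + 147 = \sqrt{-101 + \left(13 + 1296 - 72\right)} + 147 = \sqrt{-101 + 1237} + 147 = \sqrt{1136} + 147 = 4 \sqrt{71} + 147 = 147 + 4 \sqrt{71}$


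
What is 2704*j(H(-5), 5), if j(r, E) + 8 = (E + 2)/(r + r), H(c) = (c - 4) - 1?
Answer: -112892/5 ≈ -22578.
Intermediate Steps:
H(c) = -5 + c (H(c) = (-4 + c) - 1 = -5 + c)
j(r, E) = -8 + (2 + E)/(2*r) (j(r, E) = -8 + (E + 2)/(r + r) = -8 + (2 + E)/((2*r)) = -8 + (2 + E)*(1/(2*r)) = -8 + (2 + E)/(2*r))
2704*j(H(-5), 5) = 2704*((2 + 5 - 16*(-5 - 5))/(2*(-5 - 5))) = 2704*((½)*(2 + 5 - 16*(-10))/(-10)) = 2704*((½)*(-⅒)*(2 + 5 + 160)) = 2704*((½)*(-⅒)*167) = 2704*(-167/20) = -112892/5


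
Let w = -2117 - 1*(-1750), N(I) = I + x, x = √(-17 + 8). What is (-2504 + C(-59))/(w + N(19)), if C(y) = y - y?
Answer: 290464/40371 + 2504*I/40371 ≈ 7.1949 + 0.062025*I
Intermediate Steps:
x = 3*I (x = √(-9) = 3*I ≈ 3.0*I)
N(I) = I + 3*I
w = -367 (w = -2117 + 1750 = -367)
C(y) = 0
(-2504 + C(-59))/(w + N(19)) = (-2504 + 0)/(-367 + (19 + 3*I)) = -2504*(-348 - 3*I)/121113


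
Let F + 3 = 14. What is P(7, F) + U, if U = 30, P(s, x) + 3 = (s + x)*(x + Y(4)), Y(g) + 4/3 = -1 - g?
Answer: 111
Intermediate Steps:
F = 11 (F = -3 + 14 = 11)
Y(g) = -7/3 - g (Y(g) = -4/3 + (-1 - g) = -7/3 - g)
P(s, x) = -3 + (-19/3 + x)*(s + x) (P(s, x) = -3 + (s + x)*(x + (-7/3 - 1*4)) = -3 + (s + x)*(x + (-7/3 - 4)) = -3 + (s + x)*(x - 19/3) = -3 + (s + x)*(-19/3 + x) = -3 + (-19/3 + x)*(s + x))
P(7, F) + U = (-3 + 11² - 19/3*7 - 19/3*11 + 7*11) + 30 = (-3 + 121 - 133/3 - 209/3 + 77) + 30 = 81 + 30 = 111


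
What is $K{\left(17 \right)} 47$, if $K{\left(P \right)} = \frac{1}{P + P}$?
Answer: $\frac{47}{34} \approx 1.3824$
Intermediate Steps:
$K{\left(P \right)} = \frac{1}{2 P}$
$K{\left(17 \right)} 47 = \frac{1}{2 \cdot 17} \cdot 47 = \frac{1}{2} \cdot \frac{1}{17} \cdot 47 = \frac{1}{34} \cdot 47 = \frac{47}{34}$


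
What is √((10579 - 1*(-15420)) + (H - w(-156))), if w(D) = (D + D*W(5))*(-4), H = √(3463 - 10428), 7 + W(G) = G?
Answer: √(26623 + I*√6965) ≈ 163.17 + 0.2557*I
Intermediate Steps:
W(G) = -7 + G
H = I*√6965 (H = √(-6965) = I*√6965 ≈ 83.457*I)
w(D) = 4*D (w(D) = (D + D*(-7 + 5))*(-4) = (D + D*(-2))*(-4) = (D - 2*D)*(-4) = -D*(-4) = 4*D)
√((10579 - 1*(-15420)) + (H - w(-156))) = √((10579 - 1*(-15420)) + (I*√6965 - 4*(-156))) = √((10579 + 15420) + (I*√6965 - 1*(-624))) = √(25999 + (I*√6965 + 624)) = √(25999 + (624 + I*√6965)) = √(26623 + I*√6965)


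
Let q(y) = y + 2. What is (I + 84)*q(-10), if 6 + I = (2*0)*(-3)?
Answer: -624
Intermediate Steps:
q(y) = 2 + y
I = -6 (I = -6 + (2*0)*(-3) = -6 + 0*(-3) = -6 + 0 = -6)
(I + 84)*q(-10) = (-6 + 84)*(2 - 10) = 78*(-8) = -624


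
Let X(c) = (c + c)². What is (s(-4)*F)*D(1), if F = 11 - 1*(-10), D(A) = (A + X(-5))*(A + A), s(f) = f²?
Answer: 67872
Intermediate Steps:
X(c) = 4*c² (X(c) = (2*c)² = 4*c²)
D(A) = 2*A*(100 + A) (D(A) = (A + 4*(-5)²)*(A + A) = (A + 4*25)*(2*A) = (A + 100)*(2*A) = (100 + A)*(2*A) = 2*A*(100 + A))
F = 21 (F = 11 + 10 = 21)
(s(-4)*F)*D(1) = ((-4)²*21)*(2*1*(100 + 1)) = (16*21)*(2*1*101) = 336*202 = 67872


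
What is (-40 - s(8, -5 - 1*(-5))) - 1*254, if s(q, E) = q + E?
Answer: -302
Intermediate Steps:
s(q, E) = E + q
(-40 - s(8, -5 - 1*(-5))) - 1*254 = (-40 - ((-5 - 1*(-5)) + 8)) - 1*254 = (-40 - ((-5 + 5) + 8)) - 254 = (-40 - (0 + 8)) - 254 = (-40 - 1*8) - 254 = (-40 - 8) - 254 = -48 - 254 = -302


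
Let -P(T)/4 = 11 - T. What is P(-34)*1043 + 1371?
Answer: -186369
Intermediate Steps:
P(T) = -44 + 4*T (P(T) = -4*(11 - T) = -44 + 4*T)
P(-34)*1043 + 1371 = (-44 + 4*(-34))*1043 + 1371 = (-44 - 136)*1043 + 1371 = -180*1043 + 1371 = -187740 + 1371 = -186369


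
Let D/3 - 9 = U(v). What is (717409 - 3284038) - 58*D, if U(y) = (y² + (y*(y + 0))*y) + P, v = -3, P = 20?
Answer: -2568543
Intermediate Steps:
U(y) = 20 + y² + y³ (U(y) = (y² + (y*(y + 0))*y) + 20 = (y² + (y*y)*y) + 20 = (y² + y²*y) + 20 = (y² + y³) + 20 = 20 + y² + y³)
D = 33 (D = 27 + 3*(20 + (-3)² + (-3)³) = 27 + 3*(20 + 9 - 27) = 27 + 3*2 = 27 + 6 = 33)
(717409 - 3284038) - 58*D = (717409 - 3284038) - 58*33 = -2566629 - 1914 = -2568543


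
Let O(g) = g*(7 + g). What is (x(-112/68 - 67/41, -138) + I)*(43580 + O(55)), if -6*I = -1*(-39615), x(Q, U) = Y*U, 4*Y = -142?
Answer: -80047465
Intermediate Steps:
Y = -71/2 (Y = (1/4)*(-142) = -71/2 ≈ -35.500)
x(Q, U) = -71*U/2
I = -13205/2 (I = -(-1)*(-39615)/6 = -1/6*39615 = -13205/2 ≈ -6602.5)
(x(-112/68 - 67/41, -138) + I)*(43580 + O(55)) = (-71/2*(-138) - 13205/2)*(43580 + 55*(7 + 55)) = (4899 - 13205/2)*(43580 + 55*62) = -3407*(43580 + 3410)/2 = -3407/2*46990 = -80047465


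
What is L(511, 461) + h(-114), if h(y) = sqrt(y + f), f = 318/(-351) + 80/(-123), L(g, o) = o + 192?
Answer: 653 + 2*I*sqrt(73863673)/1599 ≈ 653.0 + 10.75*I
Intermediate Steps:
L(g, o) = 192 + o
f = -7466/4797 (f = 318*(-1/351) + 80*(-1/123) = -106/117 - 80/123 = -7466/4797 ≈ -1.5564)
h(y) = sqrt(-7466/4797 + y) (h(y) = sqrt(y - 7466/4797) = sqrt(-7466/4797 + y))
L(511, 461) + h(-114) = (192 + 461) + sqrt(-3979378 + 2556801*(-114))/1599 = 653 + sqrt(-3979378 - 291475314)/1599 = 653 + sqrt(-295454692)/1599 = 653 + (2*I*sqrt(73863673))/1599 = 653 + 2*I*sqrt(73863673)/1599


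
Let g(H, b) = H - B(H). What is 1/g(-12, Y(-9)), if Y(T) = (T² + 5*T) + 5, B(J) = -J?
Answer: -1/24 ≈ -0.041667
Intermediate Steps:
Y(T) = 5 + T² + 5*T
g(H, b) = 2*H (g(H, b) = H - (-1)*H = H + H = 2*H)
1/g(-12, Y(-9)) = 1/(2*(-12)) = 1/(-24) = -1/24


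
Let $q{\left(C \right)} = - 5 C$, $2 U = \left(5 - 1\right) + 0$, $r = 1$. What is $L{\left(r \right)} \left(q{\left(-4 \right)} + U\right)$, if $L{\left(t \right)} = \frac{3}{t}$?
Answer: $66$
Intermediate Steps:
$U = 2$ ($U = \frac{\left(5 - 1\right) + 0}{2} = \frac{4 + 0}{2} = \frac{1}{2} \cdot 4 = 2$)
$L{\left(r \right)} \left(q{\left(-4 \right)} + U\right) = \frac{3}{1} \left(\left(-5\right) \left(-4\right) + 2\right) = 3 \cdot 1 \left(20 + 2\right) = 3 \cdot 22 = 66$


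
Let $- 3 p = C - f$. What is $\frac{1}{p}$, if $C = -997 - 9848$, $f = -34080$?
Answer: $- \frac{1}{7745} \approx -0.00012912$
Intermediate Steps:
$C = -10845$ ($C = -997 - 9848 = -10845$)
$p = -7745$ ($p = - \frac{-10845 - -34080}{3} = - \frac{-10845 + 34080}{3} = \left(- \frac{1}{3}\right) 23235 = -7745$)
$\frac{1}{p} = \frac{1}{-7745} = - \frac{1}{7745}$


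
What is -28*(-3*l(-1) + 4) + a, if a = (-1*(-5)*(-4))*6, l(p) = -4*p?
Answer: 104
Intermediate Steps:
a = -120 (a = (5*(-4))*6 = -20*6 = -120)
-28*(-3*l(-1) + 4) + a = -28*(-(-12)*(-1) + 4) - 120 = -28*(-3*4 + 4) - 120 = -28*(-12 + 4) - 120 = -28*(-8) - 120 = 224 - 120 = 104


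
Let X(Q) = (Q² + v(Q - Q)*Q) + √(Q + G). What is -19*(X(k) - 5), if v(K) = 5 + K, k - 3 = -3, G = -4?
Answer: 95 - 38*I ≈ 95.0 - 38.0*I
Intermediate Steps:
k = 0 (k = 3 - 3 = 0)
X(Q) = Q² + √(-4 + Q) + 5*Q (X(Q) = (Q² + (5 + (Q - Q))*Q) + √(Q - 4) = (Q² + (5 + 0)*Q) + √(-4 + Q) = (Q² + 5*Q) + √(-4 + Q) = Q² + √(-4 + Q) + 5*Q)
-19*(X(k) - 5) = -19*((0² + √(-4 + 0) + 5*0) - 5) = -19*((0 + √(-4) + 0) - 5) = -19*((0 + 2*I + 0) - 5) = -19*(2*I - 5) = -19*(-5 + 2*I) = 95 - 38*I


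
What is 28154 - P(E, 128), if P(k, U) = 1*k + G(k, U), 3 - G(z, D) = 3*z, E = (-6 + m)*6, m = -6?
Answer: 28007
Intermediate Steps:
E = -72 (E = (-6 - 6)*6 = -12*6 = -72)
G(z, D) = 3 - 3*z
P(k, U) = 3 - 2*k (P(k, U) = 1*k + (3 - 3*k) = k + (3 - 3*k) = 3 - 2*k)
28154 - P(E, 128) = 28154 - (3 - 2*(-72)) = 28154 - (3 + 144) = 28154 - 1*147 = 28154 - 147 = 28007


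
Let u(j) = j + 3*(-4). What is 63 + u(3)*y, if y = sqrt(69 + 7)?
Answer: 63 - 18*sqrt(19) ≈ -15.460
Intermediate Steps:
y = 2*sqrt(19) (y = sqrt(76) = 2*sqrt(19) ≈ 8.7178)
u(j) = -12 + j (u(j) = j - 12 = -12 + j)
63 + u(3)*y = 63 + (-12 + 3)*(2*sqrt(19)) = 63 - 18*sqrt(19)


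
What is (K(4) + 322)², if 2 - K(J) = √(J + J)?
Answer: 104984 - 1296*√2 ≈ 1.0315e+5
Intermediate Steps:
K(J) = 2 - √2*√J (K(J) = 2 - √(J + J) = 2 - √(2*J) = 2 - √2*√J)
(K(4) + 322)² = ((2 - √2*√4) + 322)² = ((2 - 1*√2*2) + 322)² = ((2 - 2*√2) + 322)² = (324 - 2*√2)²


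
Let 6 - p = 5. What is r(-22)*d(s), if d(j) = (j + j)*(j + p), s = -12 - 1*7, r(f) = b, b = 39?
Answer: 26676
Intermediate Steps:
p = 1 (p = 6 - 1*5 = 6 - 5 = 1)
r(f) = 39
s = -19 (s = -12 - 7 = -19)
d(j) = 2*j*(1 + j) (d(j) = (j + j)*(j + 1) = (2*j)*(1 + j) = 2*j*(1 + j))
r(-22)*d(s) = 39*(2*(-19)*(1 - 19)) = 39*(2*(-19)*(-18)) = 39*684 = 26676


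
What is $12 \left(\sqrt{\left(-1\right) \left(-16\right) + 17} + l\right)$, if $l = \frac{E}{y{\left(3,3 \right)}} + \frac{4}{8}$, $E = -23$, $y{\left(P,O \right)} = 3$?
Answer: $-86 + 12 \sqrt{33} \approx -17.065$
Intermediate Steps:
$l = - \frac{43}{6}$ ($l = - \frac{23}{3} + \frac{4}{8} = \left(-23\right) \frac{1}{3} + 4 \cdot \frac{1}{8} = - \frac{23}{3} + \frac{1}{2} = - \frac{43}{6} \approx -7.1667$)
$12 \left(\sqrt{\left(-1\right) \left(-16\right) + 17} + l\right) = 12 \left(\sqrt{\left(-1\right) \left(-16\right) + 17} - \frac{43}{6}\right) = 12 \left(\sqrt{16 + 17} - \frac{43}{6}\right) = 12 \left(\sqrt{33} - \frac{43}{6}\right) = 12 \left(- \frac{43}{6} + \sqrt{33}\right) = -86 + 12 \sqrt{33}$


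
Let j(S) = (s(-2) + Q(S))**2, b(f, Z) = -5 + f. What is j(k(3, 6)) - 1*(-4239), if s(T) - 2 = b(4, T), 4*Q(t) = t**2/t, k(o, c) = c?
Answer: 16981/4 ≈ 4245.3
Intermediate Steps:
Q(t) = t/4 (Q(t) = (t**2/t)/4 = t/4)
s(T) = 1 (s(T) = 2 + (-5 + 4) = 2 - 1 = 1)
j(S) = (1 + S/4)**2
j(k(3, 6)) - 1*(-4239) = (4 + 6)**2/16 - 1*(-4239) = (1/16)*10**2 + 4239 = (1/16)*100 + 4239 = 25/4 + 4239 = 16981/4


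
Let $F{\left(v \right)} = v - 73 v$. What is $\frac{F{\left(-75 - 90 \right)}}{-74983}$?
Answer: $- \frac{11880}{74983} \approx -0.15844$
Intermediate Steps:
$F{\left(v \right)} = - 72 v$ ($F{\left(v \right)} = v - 73 v = - 72 v$)
$\frac{F{\left(-75 - 90 \right)}}{-74983} = \frac{\left(-72\right) \left(-75 - 90\right)}{-74983} = - 72 \left(-75 - 90\right) \left(- \frac{1}{74983}\right) = \left(-72\right) \left(-165\right) \left(- \frac{1}{74983}\right) = 11880 \left(- \frac{1}{74983}\right) = - \frac{11880}{74983}$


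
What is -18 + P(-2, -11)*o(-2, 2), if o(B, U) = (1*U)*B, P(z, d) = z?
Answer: -10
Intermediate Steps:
o(B, U) = B*U (o(B, U) = U*B = B*U)
-18 + P(-2, -11)*o(-2, 2) = -18 - (-4)*2 = -18 - 2*(-4) = -18 + 8 = -10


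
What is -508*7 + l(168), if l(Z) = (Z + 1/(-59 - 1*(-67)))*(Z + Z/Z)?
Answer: 198857/8 ≈ 24857.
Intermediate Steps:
l(Z) = (1 + Z)*(⅛ + Z) (l(Z) = (Z + 1/(-59 + 67))*(Z + 1) = (Z + 1/8)*(1 + Z) = (Z + ⅛)*(1 + Z) = (⅛ + Z)*(1 + Z) = (1 + Z)*(⅛ + Z))
-508*7 + l(168) = -508*7 + (⅛ + 168² + (9/8)*168) = -3556 + (⅛ + 28224 + 189) = -3556 + 227305/8 = 198857/8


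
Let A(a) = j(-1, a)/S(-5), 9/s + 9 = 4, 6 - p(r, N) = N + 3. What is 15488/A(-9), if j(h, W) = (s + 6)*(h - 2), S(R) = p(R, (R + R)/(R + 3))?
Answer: 154880/63 ≈ 2458.4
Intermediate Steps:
p(r, N) = 3 - N (p(r, N) = 6 - (N + 3) = 6 - (3 + N) = 6 + (-3 - N) = 3 - N)
S(R) = 3 - 2*R/(3 + R) (S(R) = 3 - (R + R)/(R + 3) = 3 - 2*R/(3 + R))
s = -9/5 (s = 9/(-9 + 4) = 9/(-5) = 9*(-⅕) = -9/5 ≈ -1.8000)
j(h, W) = -42/5 + 21*h/5 (j(h, W) = (-9/5 + 6)*(h - 2) = 21*(-2 + h)/5 = -42/5 + 21*h/5)
A(a) = 63/10 (A(a) = (-42/5 + (21/5)*(-1))/(((9 - 5)/(3 - 5))) = (-42/5 - 21/5)/((4/(-2))) = -63/(5*((-½*4))) = -63/5/(-2) = -63/5*(-½) = 63/10)
15488/A(-9) = 15488/(63/10) = 15488*(10/63) = 154880/63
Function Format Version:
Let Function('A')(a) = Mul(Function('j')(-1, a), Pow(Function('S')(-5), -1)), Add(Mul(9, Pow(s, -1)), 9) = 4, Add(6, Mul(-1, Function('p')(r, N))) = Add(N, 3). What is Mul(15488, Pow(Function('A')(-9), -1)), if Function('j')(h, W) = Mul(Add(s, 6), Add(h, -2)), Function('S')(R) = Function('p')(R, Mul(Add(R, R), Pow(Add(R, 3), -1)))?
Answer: Rational(154880, 63) ≈ 2458.4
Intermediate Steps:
Function('p')(r, N) = Add(3, Mul(-1, N)) (Function('p')(r, N) = Add(6, Mul(-1, Add(N, 3))) = Add(6, Mul(-1, Add(3, N))) = Add(6, Add(-3, Mul(-1, N))) = Add(3, Mul(-1, N)))
Function('S')(R) = Add(3, Mul(-2, R, Pow(Add(3, R), -1))) (Function('S')(R) = Add(3, Mul(-1, Mul(Add(R, R), Pow(Add(R, 3), -1)))) = Add(3, Mul(-1, Mul(Mul(2, R), Pow(Add(3, R), -1)))) = Add(3, Mul(-1, Mul(2, R, Pow(Add(3, R), -1)))) = Add(3, Mul(-2, R, Pow(Add(3, R), -1))))
s = Rational(-9, 5) (s = Mul(9, Pow(Add(-9, 4), -1)) = Mul(9, Pow(-5, -1)) = Mul(9, Rational(-1, 5)) = Rational(-9, 5) ≈ -1.8000)
Function('j')(h, W) = Add(Rational(-42, 5), Mul(Rational(21, 5), h)) (Function('j')(h, W) = Mul(Add(Rational(-9, 5), 6), Add(h, -2)) = Mul(Rational(21, 5), Add(-2, h)) = Add(Rational(-42, 5), Mul(Rational(21, 5), h)))
Function('A')(a) = Rational(63, 10) (Function('A')(a) = Mul(Add(Rational(-42, 5), Mul(Rational(21, 5), -1)), Pow(Mul(Pow(Add(3, -5), -1), Add(9, -5)), -1)) = Mul(Add(Rational(-42, 5), Rational(-21, 5)), Pow(Mul(Pow(-2, -1), 4), -1)) = Mul(Rational(-63, 5), Pow(Mul(Rational(-1, 2), 4), -1)) = Mul(Rational(-63, 5), Pow(-2, -1)) = Mul(Rational(-63, 5), Rational(-1, 2)) = Rational(63, 10))
Mul(15488, Pow(Function('A')(-9), -1)) = Mul(15488, Pow(Rational(63, 10), -1)) = Mul(15488, Rational(10, 63)) = Rational(154880, 63)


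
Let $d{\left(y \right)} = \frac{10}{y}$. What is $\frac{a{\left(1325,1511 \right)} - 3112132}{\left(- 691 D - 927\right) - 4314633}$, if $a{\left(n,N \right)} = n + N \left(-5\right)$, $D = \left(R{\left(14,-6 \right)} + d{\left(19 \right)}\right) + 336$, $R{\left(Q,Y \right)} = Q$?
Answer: $\frac{9874813}{14432950} \approx 0.68419$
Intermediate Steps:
$D = \frac{6660}{19}$ ($D = \left(14 + \frac{10}{19}\right) + 336 = \frac{276}{19} + 336 = \frac{6660}{19} \approx 350.53$)
$a{\left(n,N \right)} = n - 5 N$
$\frac{a{\left(1325,1511 \right)} - 3112132}{\left(- 691 D - 927\right) - 4314633} = \frac{\left(1325 - 7555\right) - 3112132}{\left(\left(-691\right) \frac{6660}{19} - 927\right) - 4314633} = \frac{\left(1325 - 7555\right) - 3112132}{\left(- \frac{4602060}{19} - 927\right) - 4314633} = \frac{-6230 - 3112132}{- \frac{4619673}{19} - 4314633} = - \frac{3118362}{- \frac{86597700}{19}} = \left(-3118362\right) \left(- \frac{19}{86597700}\right) = \frac{9874813}{14432950}$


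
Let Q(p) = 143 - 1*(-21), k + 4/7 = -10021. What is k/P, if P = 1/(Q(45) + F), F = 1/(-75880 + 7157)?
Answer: -790641826221/481061 ≈ -1.6435e+6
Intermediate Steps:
k = -70151/7 (k = -4/7 - 10021 = -70151/7 ≈ -10022.)
Q(p) = 164 (Q(p) = 143 + 21 = 164)
F = -1/68723 (F = 1/(-68723) = -1/68723 ≈ -1.4551e-5)
P = 68723/11270571 (P = 1/(164 - 1/68723) = 1/(11270571/68723) = 68723/11270571 ≈ 0.0060976)
k/P = -70151/(7*68723/11270571) = -70151/7*11270571/68723 = -790641826221/481061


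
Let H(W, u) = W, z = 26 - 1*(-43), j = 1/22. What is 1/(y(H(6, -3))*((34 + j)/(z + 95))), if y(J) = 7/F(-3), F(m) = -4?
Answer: -14432/5243 ≈ -2.7526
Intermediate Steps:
j = 1/22 ≈ 0.045455
z = 69 (z = 26 + 43 = 69)
y(J) = -7/4 (y(J) = 7/(-4) = 7*(-1/4) = -7/4)
1/(y(H(6, -3))*((34 + j)/(z + 95))) = 1/(-7*(34 + 1/22)/(4*(69 + 95))) = 1/(-5243/(88*164)) = 1/(-7/4*749/3608) = 1/(-5243/14432) = -14432/5243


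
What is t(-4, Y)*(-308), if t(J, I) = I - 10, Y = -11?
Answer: 6468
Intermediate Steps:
t(J, I) = -10 + I
t(-4, Y)*(-308) = (-10 - 11)*(-308) = -21*(-308) = 6468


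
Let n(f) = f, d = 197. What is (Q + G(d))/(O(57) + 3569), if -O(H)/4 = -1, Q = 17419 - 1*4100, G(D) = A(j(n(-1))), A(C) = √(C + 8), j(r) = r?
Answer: 13319/3573 + √7/3573 ≈ 3.7284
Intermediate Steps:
A(C) = √(8 + C)
G(D) = √7 (G(D) = √(8 - 1) = √7)
Q = 13319 (Q = 17419 - 4100 = 13319)
O(H) = 4 (O(H) = -4*(-1) = 4)
(Q + G(d))/(O(57) + 3569) = (13319 + √7)/(4 + 3569) = (13319 + √7)/3573 = (13319 + √7)*(1/3573) = 13319/3573 + √7/3573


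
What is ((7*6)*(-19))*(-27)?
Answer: 21546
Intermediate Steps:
((7*6)*(-19))*(-27) = (42*(-19))*(-27) = -798*(-27) = 21546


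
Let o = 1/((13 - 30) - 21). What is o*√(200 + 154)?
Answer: -√354/38 ≈ -0.49513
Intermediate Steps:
o = -1/38 (o = 1/(-17 - 21) = 1/(-38) = -1/38 ≈ -0.026316)
o*√(200 + 154) = -√(200 + 154)/38 = -√354/38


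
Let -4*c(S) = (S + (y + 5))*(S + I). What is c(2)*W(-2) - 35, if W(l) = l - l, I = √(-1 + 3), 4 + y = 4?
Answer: -35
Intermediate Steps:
y = 0 (y = -4 + 4 = 0)
I = √2 ≈ 1.4142
c(S) = -(5 + S)*(S + √2)/4 (c(S) = -(S + (0 + 5))*(S + √2)/4 = -(S + 5)*(S + √2)/4 = -(5 + S)*(S + √2)/4)
W(l) = 0
c(2)*W(-2) - 35 = (-5/4*2 - 5*√2/4 - ¼*2² - ¼*2*√2)*0 - 35 = (-5/2 - 5*√2/4 - ¼*4 - √2/2)*0 - 35 = (-5/2 - 5*√2/4 - 1 - √2/2)*0 - 35 = (-7/2 - 7*√2/4)*0 - 35 = 0 - 35 = -35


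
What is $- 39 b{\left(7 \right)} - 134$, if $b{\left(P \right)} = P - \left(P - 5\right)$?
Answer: $-329$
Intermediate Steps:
$b{\left(P \right)} = 5$ ($b{\left(P \right)} = P - \left(P - 5\right) = P - \left(-5 + P\right) = 5$)
$- 39 b{\left(7 \right)} - 134 = \left(-39\right) 5 - 134 = -195 - 134 = -329$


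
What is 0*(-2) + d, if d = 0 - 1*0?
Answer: 0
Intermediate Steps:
d = 0 (d = 0 + 0 = 0)
0*(-2) + d = 0*(-2) + 0 = 0 + 0 = 0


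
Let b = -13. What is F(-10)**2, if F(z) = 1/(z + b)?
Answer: 1/529 ≈ 0.0018904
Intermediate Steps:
F(z) = 1/(-13 + z) (F(z) = 1/(z - 13) = 1/(-13 + z))
F(-10)**2 = (1/(-13 - 10))**2 = (1/(-23))**2 = (-1/23)**2 = 1/529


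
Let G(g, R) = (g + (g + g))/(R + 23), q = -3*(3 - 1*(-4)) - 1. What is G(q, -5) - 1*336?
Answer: -1019/3 ≈ -339.67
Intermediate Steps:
q = -22 (q = -3*(3 + 4) - 1 = -3*7 - 1 = -21 - 1 = -22)
G(g, R) = 3*g/(23 + R) (G(g, R) = (g + 2*g)/(23 + R) = (3*g)/(23 + R) = 3*g/(23 + R))
G(q, -5) - 1*336 = 3*(-22)/(23 - 5) - 1*336 = 3*(-22)/18 - 336 = 3*(-22)*(1/18) - 336 = -11/3 - 336 = -1019/3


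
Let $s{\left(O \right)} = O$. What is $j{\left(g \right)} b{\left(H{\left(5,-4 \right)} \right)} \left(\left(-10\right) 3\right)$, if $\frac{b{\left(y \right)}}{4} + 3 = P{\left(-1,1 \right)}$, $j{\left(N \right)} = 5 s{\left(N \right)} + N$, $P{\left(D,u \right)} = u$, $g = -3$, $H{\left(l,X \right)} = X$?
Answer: $-4320$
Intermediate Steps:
$j{\left(N \right)} = 6 N$ ($j{\left(N \right)} = 5 N + N = 6 N$)
$b{\left(y \right)} = -8$ ($b{\left(y \right)} = -12 + 4 \cdot 1 = -12 + 4 = -8$)
$j{\left(g \right)} b{\left(H{\left(5,-4 \right)} \right)} \left(\left(-10\right) 3\right) = 6 \left(-3\right) \left(-8\right) \left(\left(-10\right) 3\right) = \left(-18\right) \left(-8\right) \left(-30\right) = 144 \left(-30\right) = -4320$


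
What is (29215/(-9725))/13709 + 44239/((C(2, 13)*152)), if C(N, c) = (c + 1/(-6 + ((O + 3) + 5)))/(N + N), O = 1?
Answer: 141550314809/1621171504 ≈ 87.314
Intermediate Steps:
C(N, c) = (⅓ + c)/(2*N) (C(N, c) = (c + 1/(-6 + ((1 + 3) + 5)))/(N + N) = (c + 1/(-6 + (4 + 5)))/((2*N)) = (c + 1/(-6 + 9))*(1/(2*N)) = (c + 1/3)*(1/(2*N)) = (c + ⅓)*(1/(2*N)) = (⅓ + c)*(1/(2*N)) = (⅓ + c)/(2*N))
(29215/(-9725))/13709 + 44239/((C(2, 13)*152)) = (29215/(-9725))/13709 + 44239/((((⅙)*(1 + 3*13)/2)*152)) = (29215*(-1/9725))*(1/13709) + 44239/((((⅙)*(½)*(1 + 39))*152)) = -5843/1945*1/13709 + 44239/((((⅙)*(½)*40)*152)) = -5843/26664005 + 44239/(((10/3)*152)) = -5843/26664005 + 44239/(1520/3) = -5843/26664005 + 44239*(3/1520) = -5843/26664005 + 132717/1520 = 141550314809/1621171504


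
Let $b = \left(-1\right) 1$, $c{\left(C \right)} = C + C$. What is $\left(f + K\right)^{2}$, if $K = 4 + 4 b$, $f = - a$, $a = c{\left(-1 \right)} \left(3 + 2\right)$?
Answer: $100$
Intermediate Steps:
$c{\left(C \right)} = 2 C$
$b = -1$
$a = -10$ ($a = 2 \left(-1\right) \left(3 + 2\right) = \left(-2\right) 5 = -10$)
$f = 10$ ($f = \left(-1\right) \left(-10\right) = 10$)
$K = 0$ ($K = 4 + 4 \left(-1\right) = 4 - 4 = 0$)
$\left(f + K\right)^{2} = \left(10 + 0\right)^{2} = 10^{2} = 100$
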